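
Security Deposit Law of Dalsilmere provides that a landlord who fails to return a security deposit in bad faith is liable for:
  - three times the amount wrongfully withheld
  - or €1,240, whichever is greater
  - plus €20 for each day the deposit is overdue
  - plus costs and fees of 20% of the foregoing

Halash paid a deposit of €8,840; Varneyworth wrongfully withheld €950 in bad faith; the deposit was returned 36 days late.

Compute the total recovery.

Trebled: 3 × €950 = €2,850
Minimum €1,240: €2,850 meets the minimum, no increase.
Late-return penalty: 36 × €20 = €720
Damages plus late penalty: €2,850 + €720 = €3,570
Costs and fees: 20% of €3,570 = €714
Total recovery: €3,570 + €714 = €4,284

€4,284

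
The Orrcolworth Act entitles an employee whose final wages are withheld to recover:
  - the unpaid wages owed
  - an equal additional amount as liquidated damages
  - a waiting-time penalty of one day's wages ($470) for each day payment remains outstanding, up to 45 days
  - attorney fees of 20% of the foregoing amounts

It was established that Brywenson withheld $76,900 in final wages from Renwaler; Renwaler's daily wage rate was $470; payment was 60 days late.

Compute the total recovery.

$209,940

Liquidated damages (equal amount): $76,900
Penalty days: min(60, 45) = 45
Waiting-time penalty: 45 × $470 = $21,150
Subtotal: $76,900 + $76,900 + $21,150 = $174,950
Attorney fees: 20% of $174,950 = $34,990
Total award: $174,950 + $34,990 = $209,940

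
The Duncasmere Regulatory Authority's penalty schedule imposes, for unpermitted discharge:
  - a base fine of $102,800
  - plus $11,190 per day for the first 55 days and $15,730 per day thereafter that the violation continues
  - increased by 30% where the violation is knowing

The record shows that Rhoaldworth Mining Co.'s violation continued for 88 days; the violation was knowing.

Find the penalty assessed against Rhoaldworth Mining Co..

First 55 days: 55 × $11,190 = $615,450
Remaining days: (88 − 55) × $15,730 = $519,090
Per-day component: $615,450 + $519,090 = $1,134,540
Base plus per-day: $102,800 + $1,134,540 = $1,237,340
Enhancement: 30% of $1,237,340 = $371,202
Enhanced fine: $1,237,340 + $371,202 = $1,608,542

$1,608,542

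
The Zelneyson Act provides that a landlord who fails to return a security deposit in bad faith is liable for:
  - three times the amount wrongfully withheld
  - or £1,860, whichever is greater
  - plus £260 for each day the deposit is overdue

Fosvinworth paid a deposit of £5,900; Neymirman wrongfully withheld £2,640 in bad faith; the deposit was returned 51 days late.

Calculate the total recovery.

£21,180

Trebled: 3 × £2,640 = £7,920
Minimum £1,860: £7,920 meets the minimum, no increase.
Late-return penalty: 51 × £260 = £13,260
Damages plus late penalty: £7,920 + £13,260 = £21,180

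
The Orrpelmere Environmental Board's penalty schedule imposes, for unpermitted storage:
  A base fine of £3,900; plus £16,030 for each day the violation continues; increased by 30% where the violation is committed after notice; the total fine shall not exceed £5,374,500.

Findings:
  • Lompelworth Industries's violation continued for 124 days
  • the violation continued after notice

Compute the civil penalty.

Civil penalty: £2,589,106

Per-day component: 124 × £16,030 = £1,987,720
Base plus per-day: £3,900 + £1,987,720 = £1,991,620
Enhancement: 30% of £1,991,620 = £597,486
Enhanced fine: £1,991,620 + £597,486 = £2,589,106
Cap at £5,374,500: £2,589,106 is within the cap, no reduction.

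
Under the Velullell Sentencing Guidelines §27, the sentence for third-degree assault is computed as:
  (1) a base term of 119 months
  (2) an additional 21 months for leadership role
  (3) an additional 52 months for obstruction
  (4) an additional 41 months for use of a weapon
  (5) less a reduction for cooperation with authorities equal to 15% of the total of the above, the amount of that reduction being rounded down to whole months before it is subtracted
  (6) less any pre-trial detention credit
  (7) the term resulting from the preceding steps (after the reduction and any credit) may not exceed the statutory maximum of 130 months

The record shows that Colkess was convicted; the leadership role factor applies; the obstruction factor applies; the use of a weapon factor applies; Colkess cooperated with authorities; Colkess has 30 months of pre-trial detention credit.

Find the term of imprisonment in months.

Sentence: 130 months

Leadership role enhancement: +21 months
Obstruction enhancement: +52 months
Use of a weapon enhancement: +41 months
Adjusted term: 119 months + 21 months + 52 months + 41 months = 233 months
Cooperation with authorities reduction: 15% of 233 months = 34 months (rounded down)
After reduction: 233 − 34 = 199 months
Less pre-trial detention credit: 199 months − 30 months = 169 months
Cap at 130 months: 169 months exceeds the cap → 130 months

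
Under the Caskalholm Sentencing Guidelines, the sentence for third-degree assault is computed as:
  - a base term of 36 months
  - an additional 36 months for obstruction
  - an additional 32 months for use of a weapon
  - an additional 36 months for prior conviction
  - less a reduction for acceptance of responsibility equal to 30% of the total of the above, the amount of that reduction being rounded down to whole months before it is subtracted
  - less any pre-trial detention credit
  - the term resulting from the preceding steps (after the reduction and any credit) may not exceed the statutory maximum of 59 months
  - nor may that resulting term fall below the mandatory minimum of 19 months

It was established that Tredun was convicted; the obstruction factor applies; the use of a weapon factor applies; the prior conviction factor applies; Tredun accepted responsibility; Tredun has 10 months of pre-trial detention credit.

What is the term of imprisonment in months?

59 months

Obstruction enhancement: +36 months
Use of a weapon enhancement: +32 months
Prior conviction enhancement: +36 months
Adjusted term: 36 months + 36 months + 32 months + 36 months = 140 months
Acceptance of responsibility reduction: 30% of 140 months = 42 months (rounded down)
After reduction: 140 − 42 = 98 months
Less pre-trial detention credit: 98 months − 10 months = 88 months
Cap at 59 months: 88 months exceeds the cap → 59 months
Minimum 19 months: 59 months meets the minimum, no increase.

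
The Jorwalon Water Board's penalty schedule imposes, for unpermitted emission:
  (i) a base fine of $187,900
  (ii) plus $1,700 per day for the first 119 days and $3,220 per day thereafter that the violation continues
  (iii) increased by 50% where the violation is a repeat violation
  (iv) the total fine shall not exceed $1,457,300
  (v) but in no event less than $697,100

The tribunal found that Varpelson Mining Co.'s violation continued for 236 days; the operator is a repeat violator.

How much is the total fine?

First 119 days: 119 × $1,700 = $202,300
Remaining days: (236 − 119) × $3,220 = $376,740
Per-day component: $202,300 + $376,740 = $579,040
Base plus per-day: $187,900 + $579,040 = $766,940
Enhancement: 50% of $766,940 = $383,470
Enhanced fine: $766,940 + $383,470 = $1,150,410
Cap at $1,457,300: $1,150,410 is within the cap, no reduction.
Minimum $697,100: $1,150,410 meets the minimum, no increase.

$1,150,410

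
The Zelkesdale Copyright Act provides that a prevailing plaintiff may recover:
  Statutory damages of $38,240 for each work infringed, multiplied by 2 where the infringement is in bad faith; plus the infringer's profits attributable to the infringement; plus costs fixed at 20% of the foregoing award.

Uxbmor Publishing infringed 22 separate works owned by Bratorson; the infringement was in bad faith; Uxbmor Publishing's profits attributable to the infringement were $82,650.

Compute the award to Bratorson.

$2,118,252

Statutory damages: 22 × $38,240 = $841,280
Doubled: 2 × $841,280 = $1,682,560
Combined award: $1,682,560 + $82,650 = $1,765,210
Costs: 20% of $1,765,210 = $353,042
Award plus costs: $1,765,210 + $353,042 = $2,118,252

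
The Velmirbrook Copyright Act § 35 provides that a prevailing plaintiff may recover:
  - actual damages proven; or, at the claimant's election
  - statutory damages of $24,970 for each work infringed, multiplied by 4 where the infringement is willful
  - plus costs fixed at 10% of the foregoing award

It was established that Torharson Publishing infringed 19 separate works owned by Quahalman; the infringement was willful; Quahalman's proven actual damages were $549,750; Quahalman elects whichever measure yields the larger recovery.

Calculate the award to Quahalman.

$2,087,492

Statutory damages: 19 × $24,970 = $474,430
Multiplied by 4: 4 × $474,430 = $1,897,720
Greater of actual damages ($549,750) or enhanced statutory damages ($1,897,720): $1,897,720
Costs: 10% of $1,897,720 = $189,772
Award plus costs: $1,897,720 + $189,772 = $2,087,492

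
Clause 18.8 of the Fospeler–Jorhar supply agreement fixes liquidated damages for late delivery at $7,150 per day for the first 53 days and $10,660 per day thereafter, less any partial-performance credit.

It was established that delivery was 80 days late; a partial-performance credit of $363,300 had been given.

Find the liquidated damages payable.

First 53 days: 53 × $7,150 = $378,950
Remaining days: (80 − 53) × $10,660 = $287,820
Accrued per-day damages: $378,950 + $287,820 = $666,770
Less partial-performance credit: $666,770 − $363,300 = $303,470

$303,470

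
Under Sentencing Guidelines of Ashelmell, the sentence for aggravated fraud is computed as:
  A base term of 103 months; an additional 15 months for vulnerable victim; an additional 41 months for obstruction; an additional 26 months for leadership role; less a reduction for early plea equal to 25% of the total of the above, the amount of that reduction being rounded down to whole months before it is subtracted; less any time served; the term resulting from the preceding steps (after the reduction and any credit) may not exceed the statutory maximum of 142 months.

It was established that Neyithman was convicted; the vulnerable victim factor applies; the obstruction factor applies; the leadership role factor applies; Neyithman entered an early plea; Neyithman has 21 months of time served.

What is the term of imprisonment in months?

118 months

Vulnerable victim enhancement: +15 months
Obstruction enhancement: +41 months
Leadership role enhancement: +26 months
Adjusted term: 103 months + 15 months + 41 months + 26 months = 185 months
Early plea reduction: 25% of 185 months = 46 months (rounded down)
After reduction: 185 − 46 = 139 months
Less time served: 139 months − 21 months = 118 months
Cap at 142 months: 118 months is within the cap, no reduction.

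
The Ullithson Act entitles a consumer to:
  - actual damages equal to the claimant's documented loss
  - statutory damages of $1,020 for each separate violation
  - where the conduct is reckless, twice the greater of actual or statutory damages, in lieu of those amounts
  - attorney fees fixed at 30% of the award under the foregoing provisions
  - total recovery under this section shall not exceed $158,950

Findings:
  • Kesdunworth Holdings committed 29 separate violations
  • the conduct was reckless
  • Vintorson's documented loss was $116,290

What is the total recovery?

Statutory damages: 29 × $1,020 = $29,580
Greater of actual damages ($116,290) or statutory damages ($29,580): $116,290
Doubled: 2 × $116,290 = $232,580
Attorney fees: 30% of $232,580 = $69,774
Total before cap: $232,580 + $69,774 = $302,354
Cap at $158,950: $302,354 exceeds the cap → $158,950

$158,950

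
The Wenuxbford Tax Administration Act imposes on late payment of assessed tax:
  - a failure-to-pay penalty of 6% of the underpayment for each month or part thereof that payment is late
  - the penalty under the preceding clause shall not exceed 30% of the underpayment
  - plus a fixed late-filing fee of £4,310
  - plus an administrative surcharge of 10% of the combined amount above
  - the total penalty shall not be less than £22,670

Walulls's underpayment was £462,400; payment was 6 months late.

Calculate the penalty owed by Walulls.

Accrued rate: 6% × 6 = 36%, capped at 30% → 30%
Failure-to-pay penalty: 30% of £462,400 = £138,720
Penalty before surcharge: £138,720 + £4,310 = £143,030
Administrative surcharge: 10% of £143,030 = £14,303
Total penalty: £143,030 + £14,303 = £157,333
Minimum £22,670: £157,333 meets the minimum, no increase.

£157,333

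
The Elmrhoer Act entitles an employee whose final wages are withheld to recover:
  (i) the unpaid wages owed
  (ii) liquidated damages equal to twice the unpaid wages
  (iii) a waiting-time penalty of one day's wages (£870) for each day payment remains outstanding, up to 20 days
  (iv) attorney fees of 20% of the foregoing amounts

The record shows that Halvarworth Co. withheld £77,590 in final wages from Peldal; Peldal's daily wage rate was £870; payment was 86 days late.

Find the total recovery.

£300,204

Doubled: 2 × £77,590 = £155,180
Penalty days: min(86, 20) = 20
Waiting-time penalty: 20 × £870 = £17,400
Subtotal: £77,590 + £155,180 + £17,400 = £250,170
Attorney fees: 20% of £250,170 = £50,034
Total award: £250,170 + £50,034 = £300,204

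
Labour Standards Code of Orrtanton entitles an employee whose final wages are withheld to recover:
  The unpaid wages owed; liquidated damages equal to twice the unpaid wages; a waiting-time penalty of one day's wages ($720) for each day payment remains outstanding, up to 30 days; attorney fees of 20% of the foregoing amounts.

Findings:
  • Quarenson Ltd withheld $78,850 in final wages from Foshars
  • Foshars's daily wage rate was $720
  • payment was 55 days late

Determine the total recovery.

$309,780

Doubled: 2 × $78,850 = $157,700
Penalty days: min(55, 30) = 30
Waiting-time penalty: 30 × $720 = $21,600
Subtotal: $78,850 + $157,700 + $21,600 = $258,150
Attorney fees: 20% of $258,150 = $51,630
Total award: $258,150 + $51,630 = $309,780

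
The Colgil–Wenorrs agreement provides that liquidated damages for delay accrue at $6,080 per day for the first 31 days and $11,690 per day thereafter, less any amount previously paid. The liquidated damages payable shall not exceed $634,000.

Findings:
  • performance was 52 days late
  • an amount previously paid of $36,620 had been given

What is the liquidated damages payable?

First 31 days: 31 × $6,080 = $188,480
Remaining days: (52 − 31) × $11,690 = $245,490
Accrued per-day damages: $188,480 + $245,490 = $433,970
Less amount previously paid: $433,970 − $36,620 = $397,350
Cap at $634,000: $397,350 is within the cap, no reduction.

$397,350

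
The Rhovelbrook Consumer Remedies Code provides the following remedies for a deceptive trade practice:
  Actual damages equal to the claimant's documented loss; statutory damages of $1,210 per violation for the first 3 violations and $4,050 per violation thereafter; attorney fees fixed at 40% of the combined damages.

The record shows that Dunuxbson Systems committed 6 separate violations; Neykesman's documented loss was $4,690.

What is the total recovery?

First 3 violations: 3 × $1,210 = $3,630
Remaining violations: (6 − 3) × $4,050 = $12,150
Statutory damages: $3,630 + $12,150 = $15,780
Combined damages: $4,690 + $15,780 = $20,470
Attorney fees: 40% of $20,470 = $8,188
Total recovery: $20,470 + $8,188 = $28,658

$28,658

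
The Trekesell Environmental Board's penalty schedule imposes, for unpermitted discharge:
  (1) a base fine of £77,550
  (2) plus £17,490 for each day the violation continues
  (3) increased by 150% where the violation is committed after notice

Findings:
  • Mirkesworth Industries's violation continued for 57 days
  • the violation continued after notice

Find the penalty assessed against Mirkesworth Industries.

Per-day component: 57 × £17,490 = £996,930
Base plus per-day: £77,550 + £996,930 = £1,074,480
Enhancement: 150% of £1,074,480 = £1,611,720
Enhanced fine: £1,074,480 + £1,611,720 = £2,686,200

£2,686,200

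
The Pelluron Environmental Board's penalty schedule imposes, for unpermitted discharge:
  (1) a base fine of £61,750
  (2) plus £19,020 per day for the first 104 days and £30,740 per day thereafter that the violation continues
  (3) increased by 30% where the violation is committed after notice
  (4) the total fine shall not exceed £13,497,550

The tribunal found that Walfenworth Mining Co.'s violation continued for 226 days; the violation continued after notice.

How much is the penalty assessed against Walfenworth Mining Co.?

First 104 days: 104 × £19,020 = £1,978,080
Remaining days: (226 − 104) × £30,740 = £3,750,280
Per-day component: £1,978,080 + £3,750,280 = £5,728,360
Base plus per-day: £61,750 + £5,728,360 = £5,790,110
Enhancement: 30% of £5,790,110 = £1,737,033
Enhanced fine: £5,790,110 + £1,737,033 = £7,527,143
Cap at £13,497,550: £7,527,143 is within the cap, no reduction.

£7,527,143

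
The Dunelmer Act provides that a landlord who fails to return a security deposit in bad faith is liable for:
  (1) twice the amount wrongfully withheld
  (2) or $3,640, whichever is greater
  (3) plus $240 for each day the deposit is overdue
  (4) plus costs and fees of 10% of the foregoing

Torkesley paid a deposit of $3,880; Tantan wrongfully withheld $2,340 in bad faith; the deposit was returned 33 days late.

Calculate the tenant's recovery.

Doubled: 2 × $2,340 = $4,680
Minimum $3,640: $4,680 meets the minimum, no increase.
Late-return penalty: 33 × $240 = $7,920
Damages plus late penalty: $4,680 + $7,920 = $12,600
Costs and fees: 10% of $12,600 = $1,260
Total recovery: $12,600 + $1,260 = $13,860

$13,860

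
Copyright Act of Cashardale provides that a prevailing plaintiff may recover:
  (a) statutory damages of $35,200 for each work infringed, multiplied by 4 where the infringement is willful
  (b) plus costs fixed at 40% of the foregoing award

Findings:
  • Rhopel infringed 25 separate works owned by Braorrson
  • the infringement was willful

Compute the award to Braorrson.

Statutory damages: 25 × $35,200 = $880,000
Multiplied by 4: 4 × $880,000 = $3,520,000
Costs: 40% of $3,520,000 = $1,408,000
Award plus costs: $3,520,000 + $1,408,000 = $4,928,000

Award: $4,928,000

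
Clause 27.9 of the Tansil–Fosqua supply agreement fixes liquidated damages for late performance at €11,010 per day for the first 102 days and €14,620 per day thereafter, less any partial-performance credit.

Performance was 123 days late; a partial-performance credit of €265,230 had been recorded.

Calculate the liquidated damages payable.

€1,164,810

First 102 days: 102 × €11,010 = €1,123,020
Remaining days: (123 − 102) × €14,620 = €307,020
Accrued per-day damages: €1,123,020 + €307,020 = €1,430,040
Less partial-performance credit: €1,430,040 − €265,230 = €1,164,810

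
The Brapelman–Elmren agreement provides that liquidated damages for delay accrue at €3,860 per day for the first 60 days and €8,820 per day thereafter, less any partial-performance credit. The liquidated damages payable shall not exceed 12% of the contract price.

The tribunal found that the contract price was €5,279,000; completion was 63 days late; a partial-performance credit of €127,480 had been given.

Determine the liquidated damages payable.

€130,580

First 60 days: 60 × €3,860 = €231,600
Remaining days: (63 − 60) × €8,820 = €26,460
Accrued per-day damages: €231,600 + €26,460 = €258,060
Less partial-performance credit: €258,060 − €127,480 = €130,580
Cap: 12% of €5,279,000 = €633,480
Cap at €633,480: €130,580 is within the cap, no reduction.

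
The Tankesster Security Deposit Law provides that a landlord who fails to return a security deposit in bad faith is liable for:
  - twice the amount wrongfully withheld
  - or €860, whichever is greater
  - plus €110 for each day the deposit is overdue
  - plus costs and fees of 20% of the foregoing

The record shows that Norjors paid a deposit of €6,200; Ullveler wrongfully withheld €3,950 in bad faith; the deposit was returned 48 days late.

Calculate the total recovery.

€15,816

Doubled: 2 × €3,950 = €7,900
Minimum €860: €7,900 meets the minimum, no increase.
Late-return penalty: 48 × €110 = €5,280
Damages plus late penalty: €7,900 + €5,280 = €13,180
Costs and fees: 20% of €13,180 = €2,636
Total recovery: €13,180 + €2,636 = €15,816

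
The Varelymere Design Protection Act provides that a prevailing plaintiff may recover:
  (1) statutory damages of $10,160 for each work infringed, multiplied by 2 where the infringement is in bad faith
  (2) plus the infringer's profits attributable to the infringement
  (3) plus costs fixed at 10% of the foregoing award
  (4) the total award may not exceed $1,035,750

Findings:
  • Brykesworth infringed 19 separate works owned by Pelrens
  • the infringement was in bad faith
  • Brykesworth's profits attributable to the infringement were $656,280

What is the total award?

Statutory damages: 19 × $10,160 = $193,040
Doubled: 2 × $193,040 = $386,080
Combined award: $386,080 + $656,280 = $1,042,360
Costs: 10% of $1,042,360 = $104,236
Award plus costs: $1,042,360 + $104,236 = $1,146,596
Cap at $1,035,750: $1,146,596 exceeds the cap → $1,035,750

Award: $1,035,750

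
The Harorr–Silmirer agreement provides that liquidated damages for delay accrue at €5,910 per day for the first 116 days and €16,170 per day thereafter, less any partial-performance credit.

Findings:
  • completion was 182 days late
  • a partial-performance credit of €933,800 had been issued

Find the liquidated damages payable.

First 116 days: 116 × €5,910 = €685,560
Remaining days: (182 − 116) × €16,170 = €1,067,220
Accrued per-day damages: €685,560 + €1,067,220 = €1,752,780
Less partial-performance credit: €1,752,780 − €933,800 = €818,980

Liquidated damages: €818,980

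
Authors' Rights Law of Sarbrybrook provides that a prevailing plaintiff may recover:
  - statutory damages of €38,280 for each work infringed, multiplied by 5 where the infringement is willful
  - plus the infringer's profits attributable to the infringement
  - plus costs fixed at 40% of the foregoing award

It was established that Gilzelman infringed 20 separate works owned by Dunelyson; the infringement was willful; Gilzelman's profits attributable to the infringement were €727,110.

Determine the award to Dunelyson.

Statutory damages: 20 × €38,280 = €765,600
Multiplied by 5: 5 × €765,600 = €3,828,000
Combined award: €3,828,000 + €727,110 = €4,555,110
Costs: 40% of €4,555,110 = €1,822,044
Award plus costs: €4,555,110 + €1,822,044 = €6,377,154

€6,377,154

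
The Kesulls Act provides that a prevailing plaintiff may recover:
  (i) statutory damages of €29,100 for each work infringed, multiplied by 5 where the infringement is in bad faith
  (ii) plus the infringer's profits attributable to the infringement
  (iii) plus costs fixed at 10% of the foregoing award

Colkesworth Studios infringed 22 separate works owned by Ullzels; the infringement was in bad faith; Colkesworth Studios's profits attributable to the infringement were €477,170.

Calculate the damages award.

Statutory damages: 22 × €29,100 = €640,200
Multiplied by 5: 5 × €640,200 = €3,201,000
Combined award: €3,201,000 + €477,170 = €3,678,170
Costs: 10% of €3,678,170 = €367,817
Award plus costs: €3,678,170 + €367,817 = €4,045,987

€4,045,987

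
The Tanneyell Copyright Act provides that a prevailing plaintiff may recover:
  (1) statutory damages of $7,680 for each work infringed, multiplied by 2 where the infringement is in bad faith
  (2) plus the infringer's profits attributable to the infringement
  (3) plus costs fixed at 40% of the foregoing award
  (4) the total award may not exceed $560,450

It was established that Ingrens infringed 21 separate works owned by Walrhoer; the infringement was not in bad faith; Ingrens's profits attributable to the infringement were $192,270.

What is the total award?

$494,970

Statutory damages: 21 × $7,680 = $161,280
Infringement not in bad faith: no ×2 enhancement.
Combined award: $161,280 + $192,270 = $353,550
Costs: 40% of $353,550 = $141,420
Award plus costs: $353,550 + $141,420 = $494,970
Cap at $560,450: $494,970 is within the cap, no reduction.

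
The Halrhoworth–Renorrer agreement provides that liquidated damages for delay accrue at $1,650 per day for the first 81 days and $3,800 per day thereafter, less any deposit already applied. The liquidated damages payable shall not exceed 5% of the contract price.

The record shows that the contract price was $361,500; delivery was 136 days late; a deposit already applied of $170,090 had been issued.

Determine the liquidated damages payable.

$18,075

First 81 days: 81 × $1,650 = $133,650
Remaining days: (136 − 81) × $3,800 = $209,000
Accrued per-day damages: $133,650 + $209,000 = $342,650
Less deposit already applied: $342,650 − $170,090 = $172,560
Cap: 5% of $361,500 = $18,075
Cap at $18,075: $172,560 exceeds the cap → $18,075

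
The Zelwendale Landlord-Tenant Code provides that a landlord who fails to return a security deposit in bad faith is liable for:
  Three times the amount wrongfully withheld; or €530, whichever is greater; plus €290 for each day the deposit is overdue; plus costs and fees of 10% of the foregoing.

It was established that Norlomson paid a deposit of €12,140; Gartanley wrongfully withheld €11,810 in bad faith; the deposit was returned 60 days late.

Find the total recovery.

€58,113

Trebled: 3 × €11,810 = €35,430
Minimum €530: €35,430 meets the minimum, no increase.
Late-return penalty: 60 × €290 = €17,400
Damages plus late penalty: €35,430 + €17,400 = €52,830
Costs and fees: 10% of €52,830 = €5,283
Total recovery: €52,830 + €5,283 = €58,113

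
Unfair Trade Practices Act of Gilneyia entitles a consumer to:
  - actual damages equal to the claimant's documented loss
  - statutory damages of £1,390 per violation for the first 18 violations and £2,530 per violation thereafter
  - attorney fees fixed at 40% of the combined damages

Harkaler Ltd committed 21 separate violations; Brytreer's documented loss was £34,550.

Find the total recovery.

Total recovery: £94,024

First 18 violations: 18 × £1,390 = £25,020
Remaining violations: (21 − 18) × £2,530 = £7,590
Statutory damages: £25,020 + £7,590 = £32,610
Combined damages: £34,550 + £32,610 = £67,160
Attorney fees: 40% of £67,160 = £26,864
Total recovery: £67,160 + £26,864 = £94,024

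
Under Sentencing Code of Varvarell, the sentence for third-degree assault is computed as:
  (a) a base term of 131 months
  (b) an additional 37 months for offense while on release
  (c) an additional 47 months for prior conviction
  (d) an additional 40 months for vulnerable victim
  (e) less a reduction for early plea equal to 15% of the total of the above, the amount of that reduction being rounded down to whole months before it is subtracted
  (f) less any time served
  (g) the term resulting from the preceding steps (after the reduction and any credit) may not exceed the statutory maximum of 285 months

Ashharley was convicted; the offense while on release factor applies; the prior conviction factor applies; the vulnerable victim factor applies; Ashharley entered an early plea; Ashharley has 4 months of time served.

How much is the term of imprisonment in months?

Offense while on release enhancement: +37 months
Prior conviction enhancement: +47 months
Vulnerable victim enhancement: +40 months
Adjusted term: 131 months + 37 months + 47 months + 40 months = 255 months
Early plea reduction: 15% of 255 months = 38 months (rounded down)
After reduction: 255 − 38 = 217 months
Less time served: 217 months − 4 months = 213 months
Cap at 285 months: 213 months is within the cap, no reduction.

213 months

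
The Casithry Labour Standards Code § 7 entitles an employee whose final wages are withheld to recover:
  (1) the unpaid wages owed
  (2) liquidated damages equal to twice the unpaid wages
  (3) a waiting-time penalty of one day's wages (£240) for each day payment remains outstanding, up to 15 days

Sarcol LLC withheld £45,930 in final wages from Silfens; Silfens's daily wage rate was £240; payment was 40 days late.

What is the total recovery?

Doubled: 2 × £45,930 = £91,860
Penalty days: min(40, 15) = 15
Waiting-time penalty: 15 × £240 = £3,600
Total award: £45,930 + £91,860 + £3,600 = £141,390

£141,390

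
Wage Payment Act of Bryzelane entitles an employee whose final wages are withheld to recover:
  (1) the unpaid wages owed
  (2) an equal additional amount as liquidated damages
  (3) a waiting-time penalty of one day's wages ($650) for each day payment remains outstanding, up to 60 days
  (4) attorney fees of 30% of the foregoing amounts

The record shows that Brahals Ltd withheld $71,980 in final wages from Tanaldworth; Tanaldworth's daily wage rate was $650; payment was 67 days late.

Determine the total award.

$237,848

Liquidated damages (equal amount): $71,980
Penalty days: min(67, 60) = 60
Waiting-time penalty: 60 × $650 = $39,000
Subtotal: $71,980 + $71,980 + $39,000 = $182,960
Attorney fees: 30% of $182,960 = $54,888
Total award: $182,960 + $54,888 = $237,848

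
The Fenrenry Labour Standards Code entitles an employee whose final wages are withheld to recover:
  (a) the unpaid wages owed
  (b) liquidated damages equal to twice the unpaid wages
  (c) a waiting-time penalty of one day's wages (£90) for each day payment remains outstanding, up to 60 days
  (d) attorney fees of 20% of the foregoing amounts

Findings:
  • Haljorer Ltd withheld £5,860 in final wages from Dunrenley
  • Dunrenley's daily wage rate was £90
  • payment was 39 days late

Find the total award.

£25,308

Doubled: 2 × £5,860 = £11,720
Penalty days: min(39, 60) = 39
Waiting-time penalty: 39 × £90 = £3,510
Subtotal: £5,860 + £11,720 + £3,510 = £21,090
Attorney fees: 20% of £21,090 = £4,218
Total award: £21,090 + £4,218 = £25,308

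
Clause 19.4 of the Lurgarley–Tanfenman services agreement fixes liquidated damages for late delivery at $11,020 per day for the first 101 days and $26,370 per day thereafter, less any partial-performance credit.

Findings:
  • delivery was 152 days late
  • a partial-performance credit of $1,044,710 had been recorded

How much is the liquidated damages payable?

First 101 days: 101 × $11,020 = $1,113,020
Remaining days: (152 − 101) × $26,370 = $1,344,870
Accrued per-day damages: $1,113,020 + $1,344,870 = $2,457,890
Less partial-performance credit: $2,457,890 − $1,044,710 = $1,413,180

$1,413,180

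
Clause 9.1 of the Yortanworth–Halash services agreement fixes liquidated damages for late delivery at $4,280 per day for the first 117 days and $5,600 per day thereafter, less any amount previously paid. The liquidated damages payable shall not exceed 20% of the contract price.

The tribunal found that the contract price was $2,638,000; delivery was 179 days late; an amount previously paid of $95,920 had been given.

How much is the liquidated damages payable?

First 117 days: 117 × $4,280 = $500,760
Remaining days: (179 − 117) × $5,600 = $347,200
Accrued per-day damages: $500,760 + $347,200 = $847,960
Less amount previously paid: $847,960 − $95,920 = $752,040
Cap: 20% of $2,638,000 = $527,600
Cap at $527,600: $752,040 exceeds the cap → $527,600

$527,600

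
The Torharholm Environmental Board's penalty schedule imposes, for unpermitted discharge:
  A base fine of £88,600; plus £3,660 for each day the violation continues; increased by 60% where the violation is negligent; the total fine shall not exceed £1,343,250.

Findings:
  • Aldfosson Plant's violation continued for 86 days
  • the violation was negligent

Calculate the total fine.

Per-day component: 86 × £3,660 = £314,760
Base plus per-day: £88,600 + £314,760 = £403,360
Enhancement: 60% of £403,360 = £242,016
Enhanced fine: £403,360 + £242,016 = £645,376
Cap at £1,343,250: £645,376 is within the cap, no reduction.

£645,376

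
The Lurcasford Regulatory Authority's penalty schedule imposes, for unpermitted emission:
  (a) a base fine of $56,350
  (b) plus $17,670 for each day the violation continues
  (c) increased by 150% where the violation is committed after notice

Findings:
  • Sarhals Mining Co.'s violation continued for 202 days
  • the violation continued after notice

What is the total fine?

$9,064,225

Per-day component: 202 × $17,670 = $3,569,340
Base plus per-day: $56,350 + $3,569,340 = $3,625,690
Enhancement: 150% of $3,625,690 = $5,438,535
Enhanced fine: $3,625,690 + $5,438,535 = $9,064,225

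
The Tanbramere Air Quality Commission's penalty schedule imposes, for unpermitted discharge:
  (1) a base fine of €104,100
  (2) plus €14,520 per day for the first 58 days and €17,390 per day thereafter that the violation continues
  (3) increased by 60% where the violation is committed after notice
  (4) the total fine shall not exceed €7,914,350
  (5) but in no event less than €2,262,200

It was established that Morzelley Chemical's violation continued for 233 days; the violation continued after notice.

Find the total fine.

€6,383,216

First 58 days: 58 × €14,520 = €842,160
Remaining days: (233 − 58) × €17,390 = €3,043,250
Per-day component: €842,160 + €3,043,250 = €3,885,410
Base plus per-day: €104,100 + €3,885,410 = €3,989,510
Enhancement: 60% of €3,989,510 = €2,393,706
Enhanced fine: €3,989,510 + €2,393,706 = €6,383,216
Cap at €7,914,350: €6,383,216 is within the cap, no reduction.
Minimum €2,262,200: €6,383,216 meets the minimum, no increase.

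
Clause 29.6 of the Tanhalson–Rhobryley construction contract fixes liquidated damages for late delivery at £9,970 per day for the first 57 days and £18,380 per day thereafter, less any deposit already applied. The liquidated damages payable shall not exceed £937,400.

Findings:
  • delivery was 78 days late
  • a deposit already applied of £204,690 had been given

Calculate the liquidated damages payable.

First 57 days: 57 × £9,970 = £568,290
Remaining days: (78 − 57) × £18,380 = £385,980
Accrued per-day damages: £568,290 + £385,980 = £954,270
Less deposit already applied: £954,270 − £204,690 = £749,580
Cap at £937,400: £749,580 is within the cap, no reduction.

Liquidated damages: £749,580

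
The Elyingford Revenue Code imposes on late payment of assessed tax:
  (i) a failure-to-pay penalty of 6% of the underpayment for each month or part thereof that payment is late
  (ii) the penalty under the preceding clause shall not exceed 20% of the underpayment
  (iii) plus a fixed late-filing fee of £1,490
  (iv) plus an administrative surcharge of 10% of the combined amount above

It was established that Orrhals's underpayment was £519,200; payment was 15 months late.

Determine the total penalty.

£115,863

Accrued rate: 6% × 15 = 90%, capped at 20% → 20%
Failure-to-pay penalty: 20% of £519,200 = £103,840
Penalty before surcharge: £103,840 + £1,490 = £105,330
Administrative surcharge: 10% of £105,330 = £10,533
Total penalty: £105,330 + £10,533 = £115,863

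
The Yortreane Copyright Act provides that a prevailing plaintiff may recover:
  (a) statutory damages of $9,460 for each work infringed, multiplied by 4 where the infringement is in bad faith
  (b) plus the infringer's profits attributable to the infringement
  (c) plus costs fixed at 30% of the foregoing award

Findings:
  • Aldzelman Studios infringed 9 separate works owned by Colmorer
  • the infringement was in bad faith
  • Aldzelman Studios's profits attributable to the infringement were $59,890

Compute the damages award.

Statutory damages: 9 × $9,460 = $85,140
Multiplied by 4: 4 × $85,140 = $340,560
Combined award: $340,560 + $59,890 = $400,450
Costs: 30% of $400,450 = $120,135
Award plus costs: $400,450 + $120,135 = $520,585

Award: $520,585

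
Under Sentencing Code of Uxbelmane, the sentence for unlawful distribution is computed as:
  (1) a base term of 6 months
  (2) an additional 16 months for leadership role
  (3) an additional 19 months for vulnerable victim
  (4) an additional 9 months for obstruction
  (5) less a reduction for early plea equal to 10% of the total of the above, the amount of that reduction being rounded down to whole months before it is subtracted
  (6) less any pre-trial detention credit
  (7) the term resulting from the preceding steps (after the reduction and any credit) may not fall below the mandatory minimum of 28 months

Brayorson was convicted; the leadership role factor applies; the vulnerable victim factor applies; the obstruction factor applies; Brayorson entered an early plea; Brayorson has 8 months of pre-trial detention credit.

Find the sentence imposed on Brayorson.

37 months

Leadership role enhancement: +16 months
Vulnerable victim enhancement: +19 months
Obstruction enhancement: +9 months
Adjusted term: 6 months + 16 months + 19 months + 9 months = 50 months
Early plea reduction: 10% of 50 months = 5 months (rounded down)
After reduction: 50 − 5 = 45 months
Less pre-trial detention credit: 45 months − 8 months = 37 months
Minimum 28 months: 37 months meets the minimum, no increase.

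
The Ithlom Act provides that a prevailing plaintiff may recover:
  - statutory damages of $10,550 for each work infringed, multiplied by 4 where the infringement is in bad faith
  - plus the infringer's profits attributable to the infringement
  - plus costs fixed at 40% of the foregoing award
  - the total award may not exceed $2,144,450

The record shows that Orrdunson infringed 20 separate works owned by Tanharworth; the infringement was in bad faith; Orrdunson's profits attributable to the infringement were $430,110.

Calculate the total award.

$1,783,754

Statutory damages: 20 × $10,550 = $211,000
Multiplied by 4: 4 × $211,000 = $844,000
Combined award: $844,000 + $430,110 = $1,274,110
Costs: 40% of $1,274,110 = $509,644
Award plus costs: $1,274,110 + $509,644 = $1,783,754
Cap at $2,144,450: $1,783,754 is within the cap, no reduction.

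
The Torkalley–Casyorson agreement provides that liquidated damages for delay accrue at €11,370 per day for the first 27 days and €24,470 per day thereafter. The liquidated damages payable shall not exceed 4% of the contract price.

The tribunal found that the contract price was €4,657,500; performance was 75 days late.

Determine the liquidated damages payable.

€186,300

First 27 days: 27 × €11,370 = €306,990
Remaining days: (75 − 27) × €24,470 = €1,174,560
Accrued per-day damages: €306,990 + €1,174,560 = €1,481,550
Cap: 4% of €4,657,500 = €186,300
Cap at €186,300: €1,481,550 exceeds the cap → €186,300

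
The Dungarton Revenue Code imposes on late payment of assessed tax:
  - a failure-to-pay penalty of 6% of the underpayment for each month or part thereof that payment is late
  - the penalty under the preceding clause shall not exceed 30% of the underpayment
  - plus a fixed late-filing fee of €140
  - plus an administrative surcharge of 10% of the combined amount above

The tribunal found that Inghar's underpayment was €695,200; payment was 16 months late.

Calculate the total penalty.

€229,570

Accrued rate: 6% × 16 = 96%, capped at 30% → 30%
Failure-to-pay penalty: 30% of €695,200 = €208,560
Penalty before surcharge: €208,560 + €140 = €208,700
Administrative surcharge: 10% of €208,700 = €20,870
Total penalty: €208,700 + €20,870 = €229,570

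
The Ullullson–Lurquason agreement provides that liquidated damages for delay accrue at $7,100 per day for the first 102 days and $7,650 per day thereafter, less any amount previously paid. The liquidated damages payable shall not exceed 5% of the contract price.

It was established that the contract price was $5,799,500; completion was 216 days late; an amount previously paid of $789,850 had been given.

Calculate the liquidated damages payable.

Liquidated damages: $289,975

First 102 days: 102 × $7,100 = $724,200
Remaining days: (216 − 102) × $7,650 = $872,100
Accrued per-day damages: $724,200 + $872,100 = $1,596,300
Less amount previously paid: $1,596,300 − $789,850 = $806,450
Cap: 5% of $5,799,500 = $289,975
Cap at $289,975: $806,450 exceeds the cap → $289,975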